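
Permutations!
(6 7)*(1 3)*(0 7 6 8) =(0 7 8)(1 3) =[7, 3, 2, 1, 4, 5, 6, 8, 0]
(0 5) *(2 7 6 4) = (0 5)(2 7 6 4) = [5, 1, 7, 3, 2, 0, 4, 6]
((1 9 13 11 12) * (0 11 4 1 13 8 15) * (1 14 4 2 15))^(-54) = (15)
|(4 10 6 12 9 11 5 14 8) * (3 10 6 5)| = 10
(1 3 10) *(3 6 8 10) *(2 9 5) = [0, 6, 9, 3, 4, 2, 8, 7, 10, 5, 1] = (1 6 8 10)(2 9 5)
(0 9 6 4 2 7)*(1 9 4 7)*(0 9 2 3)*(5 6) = (0 4 3)(1 2)(5 6 7 9) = [4, 2, 1, 0, 3, 6, 7, 9, 8, 5]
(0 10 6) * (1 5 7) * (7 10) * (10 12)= [7, 5, 2, 3, 4, 12, 0, 1, 8, 9, 6, 11, 10]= (0 7 1 5 12 10 6)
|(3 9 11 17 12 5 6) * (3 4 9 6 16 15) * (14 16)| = 11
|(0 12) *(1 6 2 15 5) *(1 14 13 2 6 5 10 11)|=|(0 12)(1 5 14 13 2 15 10 11)|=8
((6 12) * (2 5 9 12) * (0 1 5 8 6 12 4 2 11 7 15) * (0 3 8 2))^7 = (0 5 4 1 9)(3 8 6 11 7 15)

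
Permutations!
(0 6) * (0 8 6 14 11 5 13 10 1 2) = [14, 2, 0, 3, 4, 13, 8, 7, 6, 9, 1, 5, 12, 10, 11] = (0 14 11 5 13 10 1 2)(6 8)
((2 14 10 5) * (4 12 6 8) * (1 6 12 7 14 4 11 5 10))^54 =(14)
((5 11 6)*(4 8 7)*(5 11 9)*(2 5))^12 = ((2 5 9)(4 8 7)(6 11))^12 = (11)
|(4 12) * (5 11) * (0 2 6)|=|(0 2 6)(4 12)(5 11)|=6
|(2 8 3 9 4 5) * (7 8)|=7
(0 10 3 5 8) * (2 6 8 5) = [10, 1, 6, 2, 4, 5, 8, 7, 0, 9, 3] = (0 10 3 2 6 8)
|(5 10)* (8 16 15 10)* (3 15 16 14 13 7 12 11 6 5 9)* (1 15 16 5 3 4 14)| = 15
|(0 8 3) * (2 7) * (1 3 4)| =10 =|(0 8 4 1 3)(2 7)|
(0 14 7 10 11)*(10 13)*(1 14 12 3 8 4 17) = [12, 14, 2, 8, 17, 5, 6, 13, 4, 9, 11, 0, 3, 10, 7, 15, 16, 1] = (0 12 3 8 4 17 1 14 7 13 10 11)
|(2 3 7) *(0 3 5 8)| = 6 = |(0 3 7 2 5 8)|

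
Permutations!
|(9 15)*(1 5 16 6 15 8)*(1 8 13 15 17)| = 15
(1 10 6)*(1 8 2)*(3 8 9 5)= (1 10 6 9 5 3 8 2)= [0, 10, 1, 8, 4, 3, 9, 7, 2, 5, 6]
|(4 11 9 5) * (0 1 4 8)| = 7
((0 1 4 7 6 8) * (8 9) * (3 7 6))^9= ((0 1 4 6 9 8)(3 7))^9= (0 6)(1 9)(3 7)(4 8)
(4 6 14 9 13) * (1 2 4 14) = (1 2 4 6)(9 13 14) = [0, 2, 4, 3, 6, 5, 1, 7, 8, 13, 10, 11, 12, 14, 9]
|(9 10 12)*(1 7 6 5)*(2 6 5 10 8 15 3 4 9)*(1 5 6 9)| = |(1 7 6 10 12 2 9 8 15 3 4)| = 11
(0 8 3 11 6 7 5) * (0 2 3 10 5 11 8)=(2 3 8 10 5)(6 7 11)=[0, 1, 3, 8, 4, 2, 7, 11, 10, 9, 5, 6]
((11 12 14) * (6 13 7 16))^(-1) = ((6 13 7 16)(11 12 14))^(-1) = (6 16 7 13)(11 14 12)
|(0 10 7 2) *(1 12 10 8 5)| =8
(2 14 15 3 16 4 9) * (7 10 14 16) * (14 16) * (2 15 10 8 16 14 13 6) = (2 13 6)(3 7 8 16 4 9 15)(10 14) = [0, 1, 13, 7, 9, 5, 2, 8, 16, 15, 14, 11, 12, 6, 10, 3, 4]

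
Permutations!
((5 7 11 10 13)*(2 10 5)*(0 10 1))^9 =((0 10 13 2 1)(5 7 11))^9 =(0 1 2 13 10)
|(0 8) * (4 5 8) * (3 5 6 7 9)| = |(0 4 6 7 9 3 5 8)| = 8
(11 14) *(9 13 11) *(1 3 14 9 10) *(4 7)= (1 3 14 10)(4 7)(9 13 11)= [0, 3, 2, 14, 7, 5, 6, 4, 8, 13, 1, 9, 12, 11, 10]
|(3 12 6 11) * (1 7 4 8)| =4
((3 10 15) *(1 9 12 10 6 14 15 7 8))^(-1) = ((1 9 12 10 7 8)(3 6 14 15))^(-1) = (1 8 7 10 12 9)(3 15 14 6)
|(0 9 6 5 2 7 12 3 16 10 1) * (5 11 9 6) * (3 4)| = 13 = |(0 6 11 9 5 2 7 12 4 3 16 10 1)|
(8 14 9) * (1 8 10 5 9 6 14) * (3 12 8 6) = [0, 6, 2, 12, 4, 9, 14, 7, 1, 10, 5, 11, 8, 13, 3] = (1 6 14 3 12 8)(5 9 10)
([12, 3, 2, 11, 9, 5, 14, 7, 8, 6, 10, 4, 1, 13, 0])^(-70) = (0 1 11 9 14 12 3 4 6)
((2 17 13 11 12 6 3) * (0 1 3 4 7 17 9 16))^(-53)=((0 1 3 2 9 16)(4 7 17 13 11 12 6))^(-53)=(0 1 3 2 9 16)(4 13 6 17 12 7 11)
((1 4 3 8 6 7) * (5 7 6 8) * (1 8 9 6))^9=((1 4 3 5 7 8 9 6))^9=(1 4 3 5 7 8 9 6)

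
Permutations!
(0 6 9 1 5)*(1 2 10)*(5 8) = (0 6 9 2 10 1 8 5) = [6, 8, 10, 3, 4, 0, 9, 7, 5, 2, 1]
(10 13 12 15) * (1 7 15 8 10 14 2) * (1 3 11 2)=(1 7 15 14)(2 3 11)(8 10 13 12)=[0, 7, 3, 11, 4, 5, 6, 15, 10, 9, 13, 2, 8, 12, 1, 14]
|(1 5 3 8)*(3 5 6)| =4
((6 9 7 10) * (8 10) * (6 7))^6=(10)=((6 9)(7 8 10))^6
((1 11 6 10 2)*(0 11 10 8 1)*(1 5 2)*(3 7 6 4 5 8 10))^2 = ((0 11 4 5 2)(1 3 7 6 10))^2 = (0 4 2 11 5)(1 7 10 3 6)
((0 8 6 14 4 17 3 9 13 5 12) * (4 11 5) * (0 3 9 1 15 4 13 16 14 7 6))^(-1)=((0 8)(1 15 4 17 9 16 14 11 5 12 3)(6 7))^(-1)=(0 8)(1 3 12 5 11 14 16 9 17 4 15)(6 7)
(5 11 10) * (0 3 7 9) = (0 3 7 9)(5 11 10) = [3, 1, 2, 7, 4, 11, 6, 9, 8, 0, 5, 10]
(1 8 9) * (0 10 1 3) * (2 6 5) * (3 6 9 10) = (0 3)(1 8 10)(2 9 6 5) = [3, 8, 9, 0, 4, 2, 5, 7, 10, 6, 1]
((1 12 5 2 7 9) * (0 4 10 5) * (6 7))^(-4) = ((0 4 10 5 2 6 7 9 1 12))^(-4) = (0 7 10 1 2)(4 9 5 12 6)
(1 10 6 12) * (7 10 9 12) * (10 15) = [0, 9, 2, 3, 4, 5, 7, 15, 8, 12, 6, 11, 1, 13, 14, 10] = (1 9 12)(6 7 15 10)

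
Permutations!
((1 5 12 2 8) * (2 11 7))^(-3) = (1 7 5 2 12 8 11)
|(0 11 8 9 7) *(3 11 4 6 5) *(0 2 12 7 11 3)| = 12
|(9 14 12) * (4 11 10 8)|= 12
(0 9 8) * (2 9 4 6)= (0 4 6 2 9 8)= [4, 1, 9, 3, 6, 5, 2, 7, 0, 8]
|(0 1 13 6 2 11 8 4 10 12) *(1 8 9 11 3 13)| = |(0 8 4 10 12)(2 3 13 6)(9 11)| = 20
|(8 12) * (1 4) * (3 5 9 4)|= |(1 3 5 9 4)(8 12)|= 10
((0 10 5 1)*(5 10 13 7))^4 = ((0 13 7 5 1))^4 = (0 1 5 7 13)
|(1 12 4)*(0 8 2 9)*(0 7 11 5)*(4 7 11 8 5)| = 8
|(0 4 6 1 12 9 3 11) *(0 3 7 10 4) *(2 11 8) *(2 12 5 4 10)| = 28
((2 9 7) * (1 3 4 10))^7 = ((1 3 4 10)(2 9 7))^7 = (1 10 4 3)(2 9 7)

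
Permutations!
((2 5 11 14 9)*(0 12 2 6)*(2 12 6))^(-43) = ((0 6)(2 5 11 14 9))^(-43) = (0 6)(2 11 9 5 14)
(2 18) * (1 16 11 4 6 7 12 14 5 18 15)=(1 16 11 4 6 7 12 14 5 18 2 15)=[0, 16, 15, 3, 6, 18, 7, 12, 8, 9, 10, 4, 14, 13, 5, 1, 11, 17, 2]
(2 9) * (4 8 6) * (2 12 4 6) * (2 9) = (4 8 9 12) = [0, 1, 2, 3, 8, 5, 6, 7, 9, 12, 10, 11, 4]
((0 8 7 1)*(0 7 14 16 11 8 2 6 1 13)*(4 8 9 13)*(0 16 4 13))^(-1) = (0 9 11 16 13 7 1 6 2)(4 14 8)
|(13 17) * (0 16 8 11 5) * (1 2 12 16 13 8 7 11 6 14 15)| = |(0 13 17 8 6 14 15 1 2 12 16 7 11 5)| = 14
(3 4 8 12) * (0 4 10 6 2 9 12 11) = (0 4 8 11)(2 9 12 3 10 6) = [4, 1, 9, 10, 8, 5, 2, 7, 11, 12, 6, 0, 3]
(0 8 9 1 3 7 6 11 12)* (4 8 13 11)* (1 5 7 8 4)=[13, 3, 2, 8, 4, 7, 1, 6, 9, 5, 10, 12, 0, 11]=(0 13 11 12)(1 3 8 9 5 7 6)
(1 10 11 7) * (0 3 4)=[3, 10, 2, 4, 0, 5, 6, 1, 8, 9, 11, 7]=(0 3 4)(1 10 11 7)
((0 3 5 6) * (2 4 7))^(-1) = ((0 3 5 6)(2 4 7))^(-1) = (0 6 5 3)(2 7 4)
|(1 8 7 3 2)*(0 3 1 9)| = 12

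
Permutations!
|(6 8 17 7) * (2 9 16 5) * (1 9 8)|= 9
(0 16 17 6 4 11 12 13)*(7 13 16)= [7, 1, 2, 3, 11, 5, 4, 13, 8, 9, 10, 12, 16, 0, 14, 15, 17, 6]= (0 7 13)(4 11 12 16 17 6)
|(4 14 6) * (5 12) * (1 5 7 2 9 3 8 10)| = 9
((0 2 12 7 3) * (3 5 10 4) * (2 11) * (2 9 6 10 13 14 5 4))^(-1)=(0 3 4 7 12 2 10 6 9 11)(5 14 13)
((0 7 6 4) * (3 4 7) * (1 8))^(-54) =(8)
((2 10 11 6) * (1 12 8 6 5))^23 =(1 5 11 10 2 6 8 12)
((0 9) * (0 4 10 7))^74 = ((0 9 4 10 7))^74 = (0 7 10 4 9)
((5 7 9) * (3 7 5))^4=((3 7 9))^4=(3 7 9)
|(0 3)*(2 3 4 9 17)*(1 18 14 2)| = |(0 4 9 17 1 18 14 2 3)| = 9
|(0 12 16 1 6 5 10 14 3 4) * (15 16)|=11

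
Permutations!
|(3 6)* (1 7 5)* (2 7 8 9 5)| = 4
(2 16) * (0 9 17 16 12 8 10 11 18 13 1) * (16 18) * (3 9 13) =(0 13 1)(2 12 8 10 11 16)(3 9 17 18) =[13, 0, 12, 9, 4, 5, 6, 7, 10, 17, 11, 16, 8, 1, 14, 15, 2, 18, 3]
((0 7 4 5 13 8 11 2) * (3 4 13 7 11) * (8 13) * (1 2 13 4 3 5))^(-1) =(0 2 1 4 13 11)(5 8 7)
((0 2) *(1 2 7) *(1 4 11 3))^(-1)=(0 2 1 3 11 4 7)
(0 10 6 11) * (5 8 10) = (0 5 8 10 6 11) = [5, 1, 2, 3, 4, 8, 11, 7, 10, 9, 6, 0]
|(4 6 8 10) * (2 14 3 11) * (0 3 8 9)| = |(0 3 11 2 14 8 10 4 6 9)| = 10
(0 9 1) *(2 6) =(0 9 1)(2 6) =[9, 0, 6, 3, 4, 5, 2, 7, 8, 1]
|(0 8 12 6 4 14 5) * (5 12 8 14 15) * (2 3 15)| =9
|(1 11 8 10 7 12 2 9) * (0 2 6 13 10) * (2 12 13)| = 24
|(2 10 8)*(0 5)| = |(0 5)(2 10 8)| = 6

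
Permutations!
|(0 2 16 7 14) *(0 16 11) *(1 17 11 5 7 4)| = 10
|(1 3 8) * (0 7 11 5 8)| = |(0 7 11 5 8 1 3)| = 7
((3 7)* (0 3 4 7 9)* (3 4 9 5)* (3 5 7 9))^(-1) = (0 9 4)(3 7)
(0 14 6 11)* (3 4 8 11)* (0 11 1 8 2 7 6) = (0 14)(1 8)(2 7 6 3 4) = [14, 8, 7, 4, 2, 5, 3, 6, 1, 9, 10, 11, 12, 13, 0]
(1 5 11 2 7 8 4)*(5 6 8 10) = (1 6 8 4)(2 7 10 5 11) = [0, 6, 7, 3, 1, 11, 8, 10, 4, 9, 5, 2]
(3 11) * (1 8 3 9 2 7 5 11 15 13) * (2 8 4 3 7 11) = (1 4 3 15 13)(2 11 9 8 7 5) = [0, 4, 11, 15, 3, 2, 6, 5, 7, 8, 10, 9, 12, 1, 14, 13]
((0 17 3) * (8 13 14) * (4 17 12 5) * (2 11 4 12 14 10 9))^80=((0 14 8 13 10 9 2 11 4 17 3)(5 12))^80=(0 13 2 17 14 10 11 3 8 9 4)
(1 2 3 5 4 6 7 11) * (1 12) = [0, 2, 3, 5, 6, 4, 7, 11, 8, 9, 10, 12, 1] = (1 2 3 5 4 6 7 11 12)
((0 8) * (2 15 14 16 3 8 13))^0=(16)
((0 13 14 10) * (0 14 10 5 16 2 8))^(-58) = (0 2 5 10)(8 16 14 13)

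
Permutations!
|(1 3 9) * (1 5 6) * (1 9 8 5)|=|(1 3 8 5 6 9)|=6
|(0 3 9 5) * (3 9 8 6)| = |(0 9 5)(3 8 6)| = 3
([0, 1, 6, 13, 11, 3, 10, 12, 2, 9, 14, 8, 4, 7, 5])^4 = (2 5 12)(3 4 6)(7 8 14)(10 13 11)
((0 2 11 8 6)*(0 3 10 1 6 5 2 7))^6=((0 7)(1 6 3 10)(2 11 8 5))^6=(1 3)(2 8)(5 11)(6 10)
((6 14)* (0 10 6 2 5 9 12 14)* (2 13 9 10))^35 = (9 13 14 12)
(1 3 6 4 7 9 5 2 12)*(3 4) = (1 4 7 9 5 2 12)(3 6) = [0, 4, 12, 6, 7, 2, 3, 9, 8, 5, 10, 11, 1]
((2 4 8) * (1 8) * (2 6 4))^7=((1 8 6 4))^7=(1 4 6 8)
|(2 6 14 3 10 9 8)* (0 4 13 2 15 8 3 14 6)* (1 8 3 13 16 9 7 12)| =|(0 4 16 9 13 2)(1 8 15 3 10 7 12)| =42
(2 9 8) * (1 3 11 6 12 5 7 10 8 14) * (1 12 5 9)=(1 3 11 6 5 7 10 8 2)(9 14 12)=[0, 3, 1, 11, 4, 7, 5, 10, 2, 14, 8, 6, 9, 13, 12]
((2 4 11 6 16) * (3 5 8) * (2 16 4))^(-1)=((16)(3 5 8)(4 11 6))^(-1)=(16)(3 8 5)(4 6 11)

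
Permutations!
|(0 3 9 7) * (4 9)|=5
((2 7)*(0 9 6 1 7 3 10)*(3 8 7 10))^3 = (0 1 9 10 6)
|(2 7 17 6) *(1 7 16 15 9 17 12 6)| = |(1 7 12 6 2 16 15 9 17)| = 9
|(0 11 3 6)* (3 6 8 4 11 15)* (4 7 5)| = |(0 15 3 8 7 5 4 11 6)| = 9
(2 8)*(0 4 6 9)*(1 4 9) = (0 9)(1 4 6)(2 8) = [9, 4, 8, 3, 6, 5, 1, 7, 2, 0]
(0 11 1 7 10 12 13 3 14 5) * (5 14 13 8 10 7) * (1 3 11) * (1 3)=(14)(0 3 13 11 1 5)(8 10 12)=[3, 5, 2, 13, 4, 0, 6, 7, 10, 9, 12, 1, 8, 11, 14]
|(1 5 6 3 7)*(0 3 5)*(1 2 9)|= |(0 3 7 2 9 1)(5 6)|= 6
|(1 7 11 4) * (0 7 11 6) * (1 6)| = |(0 7 1 11 4 6)| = 6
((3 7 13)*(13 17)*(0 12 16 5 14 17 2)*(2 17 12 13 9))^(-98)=(17)(5 12)(14 16)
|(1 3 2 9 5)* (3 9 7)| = 3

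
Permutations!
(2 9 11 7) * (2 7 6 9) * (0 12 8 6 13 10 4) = [12, 1, 2, 3, 0, 5, 9, 7, 6, 11, 4, 13, 8, 10] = (0 12 8 6 9 11 13 10 4)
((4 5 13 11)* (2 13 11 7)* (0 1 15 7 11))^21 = ((0 1 15 7 2 13 11 4 5))^21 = (0 7 11)(1 2 4)(5 15 13)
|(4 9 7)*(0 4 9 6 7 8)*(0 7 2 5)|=15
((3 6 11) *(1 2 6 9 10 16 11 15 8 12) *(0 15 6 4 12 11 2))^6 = (0 10)(1 9)(2 8)(3 12)(4 11)(15 16)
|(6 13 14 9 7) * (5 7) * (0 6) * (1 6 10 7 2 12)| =24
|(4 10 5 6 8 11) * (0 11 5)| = 12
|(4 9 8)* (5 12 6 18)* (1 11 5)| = 6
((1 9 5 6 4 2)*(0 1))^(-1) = (0 2 4 6 5 9 1)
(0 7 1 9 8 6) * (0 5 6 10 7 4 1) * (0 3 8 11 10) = [4, 9, 2, 8, 1, 6, 5, 3, 0, 11, 7, 10] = (0 4 1 9 11 10 7 3 8)(5 6)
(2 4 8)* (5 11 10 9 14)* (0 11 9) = [11, 1, 4, 3, 8, 9, 6, 7, 2, 14, 0, 10, 12, 13, 5] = (0 11 10)(2 4 8)(5 9 14)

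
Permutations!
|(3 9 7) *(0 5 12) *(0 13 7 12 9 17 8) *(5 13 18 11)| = 30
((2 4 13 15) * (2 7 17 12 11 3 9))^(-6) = (2 7 3 13 12)(4 17 9 15 11)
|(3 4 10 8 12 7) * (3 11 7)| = |(3 4 10 8 12)(7 11)| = 10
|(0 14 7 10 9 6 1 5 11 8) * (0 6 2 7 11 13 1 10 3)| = |(0 14 11 8 6 10 9 2 7 3)(1 5 13)| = 30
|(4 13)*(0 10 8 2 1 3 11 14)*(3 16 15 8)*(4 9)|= 15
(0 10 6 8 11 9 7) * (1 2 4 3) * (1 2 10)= [1, 10, 4, 2, 3, 5, 8, 0, 11, 7, 6, 9]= (0 1 10 6 8 11 9 7)(2 4 3)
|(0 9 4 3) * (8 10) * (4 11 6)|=|(0 9 11 6 4 3)(8 10)|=6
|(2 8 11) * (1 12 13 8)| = 6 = |(1 12 13 8 11 2)|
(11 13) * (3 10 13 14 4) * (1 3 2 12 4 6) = (1 3 10 13 11 14 6)(2 12 4) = [0, 3, 12, 10, 2, 5, 1, 7, 8, 9, 13, 14, 4, 11, 6]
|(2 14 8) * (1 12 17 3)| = |(1 12 17 3)(2 14 8)| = 12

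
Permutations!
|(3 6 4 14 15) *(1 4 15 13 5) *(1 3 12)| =|(1 4 14 13 5 3 6 15 12)| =9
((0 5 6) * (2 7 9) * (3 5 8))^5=((0 8 3 5 6)(2 7 9))^5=(2 9 7)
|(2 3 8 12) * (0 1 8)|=|(0 1 8 12 2 3)|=6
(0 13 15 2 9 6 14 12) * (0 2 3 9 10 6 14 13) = (2 10 6 13 15 3 9 14 12) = [0, 1, 10, 9, 4, 5, 13, 7, 8, 14, 6, 11, 2, 15, 12, 3]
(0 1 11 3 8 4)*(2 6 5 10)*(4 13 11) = (0 1 4)(2 6 5 10)(3 8 13 11) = [1, 4, 6, 8, 0, 10, 5, 7, 13, 9, 2, 3, 12, 11]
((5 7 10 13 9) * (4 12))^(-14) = (5 7 10 13 9)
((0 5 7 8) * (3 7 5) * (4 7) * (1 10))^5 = ((0 3 4 7 8)(1 10))^5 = (1 10)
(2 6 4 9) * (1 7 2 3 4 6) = (1 7 2)(3 4 9) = [0, 7, 1, 4, 9, 5, 6, 2, 8, 3]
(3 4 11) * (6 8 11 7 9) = (3 4 7 9 6 8 11) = [0, 1, 2, 4, 7, 5, 8, 9, 11, 6, 10, 3]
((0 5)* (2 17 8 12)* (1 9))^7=((0 5)(1 9)(2 17 8 12))^7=(0 5)(1 9)(2 12 8 17)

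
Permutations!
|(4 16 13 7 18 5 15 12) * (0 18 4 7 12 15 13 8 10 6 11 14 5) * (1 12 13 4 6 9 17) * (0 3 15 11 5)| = |(0 18 3 15 11 14)(1 12 7 6 5 4 16 8 10 9 17)| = 66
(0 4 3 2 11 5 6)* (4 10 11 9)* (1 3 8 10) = (0 1 3 2 9 4 8 10 11 5 6) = [1, 3, 9, 2, 8, 6, 0, 7, 10, 4, 11, 5]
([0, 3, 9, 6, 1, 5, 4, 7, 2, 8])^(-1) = [0, 4, 8, 1, 6, 5, 3, 7, 9, 2]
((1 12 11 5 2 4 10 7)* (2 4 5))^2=((1 12 11 2 5 4 10 7))^2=(1 11 5 10)(2 4 7 12)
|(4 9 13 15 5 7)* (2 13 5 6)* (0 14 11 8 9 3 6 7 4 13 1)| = |(0 14 11 8 9 5 4 3 6 2 1)(7 13 15)| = 33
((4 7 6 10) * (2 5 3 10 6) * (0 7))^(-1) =((0 7 2 5 3 10 4))^(-1) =(0 4 10 3 5 2 7)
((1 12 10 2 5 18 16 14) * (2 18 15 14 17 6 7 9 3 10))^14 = ((1 12 2 5 15 14)(3 10 18 16 17 6 7 9))^14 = (1 2 15)(3 7 17 18)(5 14 12)(6 16 10 9)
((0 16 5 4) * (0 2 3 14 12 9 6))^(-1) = (0 6 9 12 14 3 2 4 5 16)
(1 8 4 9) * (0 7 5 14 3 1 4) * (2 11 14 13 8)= [7, 2, 11, 1, 9, 13, 6, 5, 0, 4, 10, 14, 12, 8, 3]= (0 7 5 13 8)(1 2 11 14 3)(4 9)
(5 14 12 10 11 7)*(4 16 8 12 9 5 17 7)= [0, 1, 2, 3, 16, 14, 6, 17, 12, 5, 11, 4, 10, 13, 9, 15, 8, 7]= (4 16 8 12 10 11)(5 14 9)(7 17)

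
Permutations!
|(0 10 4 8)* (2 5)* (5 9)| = |(0 10 4 8)(2 9 5)| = 12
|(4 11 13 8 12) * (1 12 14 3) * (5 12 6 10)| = |(1 6 10 5 12 4 11 13 8 14 3)| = 11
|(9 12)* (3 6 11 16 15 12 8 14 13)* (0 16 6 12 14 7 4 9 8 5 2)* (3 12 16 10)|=14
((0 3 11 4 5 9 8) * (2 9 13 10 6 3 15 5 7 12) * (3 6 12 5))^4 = (0 4 10 8 11 13 9 3 5 2 15 7 12)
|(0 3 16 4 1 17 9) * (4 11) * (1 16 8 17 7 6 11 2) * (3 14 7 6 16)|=13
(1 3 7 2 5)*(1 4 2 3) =(2 5 4)(3 7) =[0, 1, 5, 7, 2, 4, 6, 3]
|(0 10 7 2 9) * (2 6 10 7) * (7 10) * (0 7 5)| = 7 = |(0 10 2 9 7 6 5)|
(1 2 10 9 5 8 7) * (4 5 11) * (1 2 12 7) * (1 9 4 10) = [0, 12, 1, 3, 5, 8, 6, 2, 9, 11, 4, 10, 7] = (1 12 7 2)(4 5 8 9 11 10)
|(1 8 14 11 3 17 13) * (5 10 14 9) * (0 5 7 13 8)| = 12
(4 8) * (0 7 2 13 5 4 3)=[7, 1, 13, 0, 8, 4, 6, 2, 3, 9, 10, 11, 12, 5]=(0 7 2 13 5 4 8 3)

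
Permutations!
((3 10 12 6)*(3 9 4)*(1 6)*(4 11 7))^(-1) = (1 12 10 3 4 7 11 9 6)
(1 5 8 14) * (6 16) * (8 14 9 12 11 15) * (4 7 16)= [0, 5, 2, 3, 7, 14, 4, 16, 9, 12, 10, 15, 11, 13, 1, 8, 6]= (1 5 14)(4 7 16 6)(8 9 12 11 15)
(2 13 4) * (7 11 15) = [0, 1, 13, 3, 2, 5, 6, 11, 8, 9, 10, 15, 12, 4, 14, 7] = (2 13 4)(7 11 15)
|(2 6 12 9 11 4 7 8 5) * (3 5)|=10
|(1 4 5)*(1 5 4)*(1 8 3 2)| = |(1 8 3 2)| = 4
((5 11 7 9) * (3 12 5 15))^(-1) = (3 15 9 7 11 5 12)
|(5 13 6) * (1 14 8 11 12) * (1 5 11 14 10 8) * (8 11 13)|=14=|(1 10 11 12 5 8 14)(6 13)|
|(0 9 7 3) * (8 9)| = |(0 8 9 7 3)| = 5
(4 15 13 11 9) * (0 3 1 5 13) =(0 3 1 5 13 11 9 4 15) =[3, 5, 2, 1, 15, 13, 6, 7, 8, 4, 10, 9, 12, 11, 14, 0]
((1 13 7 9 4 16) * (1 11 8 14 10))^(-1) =((1 13 7 9 4 16 11 8 14 10))^(-1) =(1 10 14 8 11 16 4 9 7 13)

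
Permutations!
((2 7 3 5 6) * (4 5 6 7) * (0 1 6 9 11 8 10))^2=(0 6 4 7 9 8)(1 2 5 3 11 10)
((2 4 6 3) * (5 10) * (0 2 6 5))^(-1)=(0 10 5 4 2)(3 6)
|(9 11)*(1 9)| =|(1 9 11)| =3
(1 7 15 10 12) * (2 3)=[0, 7, 3, 2, 4, 5, 6, 15, 8, 9, 12, 11, 1, 13, 14, 10]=(1 7 15 10 12)(2 3)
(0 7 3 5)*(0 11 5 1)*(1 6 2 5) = (0 7 3 6 2 5 11 1) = [7, 0, 5, 6, 4, 11, 2, 3, 8, 9, 10, 1]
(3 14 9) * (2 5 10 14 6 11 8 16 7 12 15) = (2 5 10 14 9 3 6 11 8 16 7 12 15) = [0, 1, 5, 6, 4, 10, 11, 12, 16, 3, 14, 8, 15, 13, 9, 2, 7]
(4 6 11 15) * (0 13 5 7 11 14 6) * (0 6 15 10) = (0 13 5 7 11 10)(4 6 14 15) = [13, 1, 2, 3, 6, 7, 14, 11, 8, 9, 0, 10, 12, 5, 15, 4]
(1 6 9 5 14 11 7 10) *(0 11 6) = (0 11 7 10 1)(5 14 6 9) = [11, 0, 2, 3, 4, 14, 9, 10, 8, 5, 1, 7, 12, 13, 6]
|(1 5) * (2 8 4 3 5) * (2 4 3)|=|(1 4 2 8 3 5)|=6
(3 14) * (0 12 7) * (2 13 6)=(0 12 7)(2 13 6)(3 14)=[12, 1, 13, 14, 4, 5, 2, 0, 8, 9, 10, 11, 7, 6, 3]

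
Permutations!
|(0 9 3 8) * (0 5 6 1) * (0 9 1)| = |(0 1 9 3 8 5 6)| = 7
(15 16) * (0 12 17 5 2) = (0 12 17 5 2)(15 16) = [12, 1, 0, 3, 4, 2, 6, 7, 8, 9, 10, 11, 17, 13, 14, 16, 15, 5]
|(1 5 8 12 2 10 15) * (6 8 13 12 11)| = 21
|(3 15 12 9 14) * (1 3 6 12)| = |(1 3 15)(6 12 9 14)| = 12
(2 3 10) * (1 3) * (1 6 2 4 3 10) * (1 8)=[0, 10, 6, 8, 3, 5, 2, 7, 1, 9, 4]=(1 10 4 3 8)(2 6)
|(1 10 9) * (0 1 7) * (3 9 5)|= 7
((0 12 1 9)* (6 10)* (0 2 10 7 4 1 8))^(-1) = (0 8 12)(1 4 7 6 10 2 9) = ((0 12 8)(1 9 2 10 6 7 4))^(-1)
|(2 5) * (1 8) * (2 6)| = 6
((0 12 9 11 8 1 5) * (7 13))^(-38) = (13)(0 8 12 1 9 5 11)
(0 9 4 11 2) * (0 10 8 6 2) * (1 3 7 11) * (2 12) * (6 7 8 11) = (0 9 4 1 3 8 7 6 12 2 10 11) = [9, 3, 10, 8, 1, 5, 12, 6, 7, 4, 11, 0, 2]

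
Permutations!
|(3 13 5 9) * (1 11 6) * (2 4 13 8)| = |(1 11 6)(2 4 13 5 9 3 8)| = 21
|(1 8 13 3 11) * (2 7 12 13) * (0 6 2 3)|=12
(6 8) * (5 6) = [0, 1, 2, 3, 4, 6, 8, 7, 5] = (5 6 8)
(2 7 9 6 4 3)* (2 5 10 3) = (2 7 9 6 4)(3 5 10) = [0, 1, 7, 5, 2, 10, 4, 9, 8, 6, 3]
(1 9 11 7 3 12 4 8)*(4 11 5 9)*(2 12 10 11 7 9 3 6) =[0, 4, 12, 10, 8, 3, 2, 6, 1, 5, 11, 9, 7] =(1 4 8)(2 12 7 6)(3 10 11 9 5)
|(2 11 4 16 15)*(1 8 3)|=15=|(1 8 3)(2 11 4 16 15)|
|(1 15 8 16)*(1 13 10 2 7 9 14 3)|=11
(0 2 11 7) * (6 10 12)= (0 2 11 7)(6 10 12)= [2, 1, 11, 3, 4, 5, 10, 0, 8, 9, 12, 7, 6]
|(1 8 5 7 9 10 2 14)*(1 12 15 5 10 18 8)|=10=|(2 14 12 15 5 7 9 18 8 10)|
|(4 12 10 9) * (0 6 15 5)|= 4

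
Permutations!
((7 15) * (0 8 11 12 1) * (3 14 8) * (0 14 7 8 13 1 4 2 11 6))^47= ((0 3 7 15 8 6)(1 14 13)(2 11 12 4))^47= (0 6 8 15 7 3)(1 13 14)(2 4 12 11)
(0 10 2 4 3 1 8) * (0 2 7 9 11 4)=(0 10 7 9 11 4 3 1 8 2)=[10, 8, 0, 1, 3, 5, 6, 9, 2, 11, 7, 4]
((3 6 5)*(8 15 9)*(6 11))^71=(3 5 6 11)(8 9 15)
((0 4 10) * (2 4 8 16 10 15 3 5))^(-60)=(16)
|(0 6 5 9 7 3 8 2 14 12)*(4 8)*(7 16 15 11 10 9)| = |(0 6 5 7 3 4 8 2 14 12)(9 16 15 11 10)| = 10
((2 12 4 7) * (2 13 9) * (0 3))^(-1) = ((0 3)(2 12 4 7 13 9))^(-1) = (0 3)(2 9 13 7 4 12)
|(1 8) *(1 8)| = 1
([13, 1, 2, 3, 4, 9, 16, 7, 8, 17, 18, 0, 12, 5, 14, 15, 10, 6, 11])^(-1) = (0 11 18 10 16 6 17 9 5 13)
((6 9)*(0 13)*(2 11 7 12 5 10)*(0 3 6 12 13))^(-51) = ((2 11 7 13 3 6 9 12 5 10))^(-51) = (2 10 5 12 9 6 3 13 7 11)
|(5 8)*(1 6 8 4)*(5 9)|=6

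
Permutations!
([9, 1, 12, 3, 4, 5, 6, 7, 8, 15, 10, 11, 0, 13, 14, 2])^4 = (0 12 2 15 9)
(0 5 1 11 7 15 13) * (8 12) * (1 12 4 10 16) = (0 5 12 8 4 10 16 1 11 7 15 13) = [5, 11, 2, 3, 10, 12, 6, 15, 4, 9, 16, 7, 8, 0, 14, 13, 1]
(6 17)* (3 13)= (3 13)(6 17)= [0, 1, 2, 13, 4, 5, 17, 7, 8, 9, 10, 11, 12, 3, 14, 15, 16, 6]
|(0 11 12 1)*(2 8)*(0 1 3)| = |(0 11 12 3)(2 8)| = 4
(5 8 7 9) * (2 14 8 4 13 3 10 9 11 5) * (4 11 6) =[0, 1, 14, 10, 13, 11, 4, 6, 7, 2, 9, 5, 12, 3, 8] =(2 14 8 7 6 4 13 3 10 9)(5 11)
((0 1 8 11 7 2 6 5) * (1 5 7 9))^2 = (1 11)(2 7 6)(8 9)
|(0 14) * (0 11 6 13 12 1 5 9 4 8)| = |(0 14 11 6 13 12 1 5 9 4 8)| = 11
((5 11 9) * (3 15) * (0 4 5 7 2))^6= (15)(0 2 7 9 11 5 4)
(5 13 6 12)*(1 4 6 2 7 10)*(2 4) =(1 2 7 10)(4 6 12 5 13) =[0, 2, 7, 3, 6, 13, 12, 10, 8, 9, 1, 11, 5, 4]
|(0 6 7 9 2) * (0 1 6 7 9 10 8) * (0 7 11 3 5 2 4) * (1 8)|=12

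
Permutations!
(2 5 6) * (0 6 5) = (0 6 2) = [6, 1, 0, 3, 4, 5, 2]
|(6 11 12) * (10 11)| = |(6 10 11 12)| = 4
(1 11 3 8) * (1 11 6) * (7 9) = (1 6)(3 8 11)(7 9) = [0, 6, 2, 8, 4, 5, 1, 9, 11, 7, 10, 3]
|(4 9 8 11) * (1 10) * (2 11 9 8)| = |(1 10)(2 11 4 8 9)| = 10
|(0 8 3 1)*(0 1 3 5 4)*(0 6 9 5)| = |(0 8)(4 6 9 5)| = 4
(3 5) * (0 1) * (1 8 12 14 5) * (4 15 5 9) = (0 8 12 14 9 4 15 5 3 1) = [8, 0, 2, 1, 15, 3, 6, 7, 12, 4, 10, 11, 14, 13, 9, 5]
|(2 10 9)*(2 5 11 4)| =6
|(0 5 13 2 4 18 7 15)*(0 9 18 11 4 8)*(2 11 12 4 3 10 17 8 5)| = |(0 2 5 13 11 3 10 17 8)(4 12)(7 15 9 18)| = 36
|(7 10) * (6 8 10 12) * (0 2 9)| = 15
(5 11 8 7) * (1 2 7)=(1 2 7 5 11 8)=[0, 2, 7, 3, 4, 11, 6, 5, 1, 9, 10, 8]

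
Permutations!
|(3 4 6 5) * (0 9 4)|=6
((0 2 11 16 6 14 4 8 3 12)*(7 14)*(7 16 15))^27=((0 2 11 15 7 14 4 8 3 12)(6 16))^27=(0 8 7 2 3 14 11 12 4 15)(6 16)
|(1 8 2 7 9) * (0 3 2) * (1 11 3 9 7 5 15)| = |(0 9 11 3 2 5 15 1 8)| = 9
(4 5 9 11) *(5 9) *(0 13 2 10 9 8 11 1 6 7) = (0 13 2 10 9 1 6 7)(4 8 11) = [13, 6, 10, 3, 8, 5, 7, 0, 11, 1, 9, 4, 12, 2]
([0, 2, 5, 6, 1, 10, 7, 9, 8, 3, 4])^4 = (1 4 10 5 2)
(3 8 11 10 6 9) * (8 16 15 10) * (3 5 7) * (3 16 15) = (3 15 10 6 9 5 7 16)(8 11) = [0, 1, 2, 15, 4, 7, 9, 16, 11, 5, 6, 8, 12, 13, 14, 10, 3]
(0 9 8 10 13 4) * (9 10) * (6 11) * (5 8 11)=(0 10 13 4)(5 8 9 11 6)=[10, 1, 2, 3, 0, 8, 5, 7, 9, 11, 13, 6, 12, 4]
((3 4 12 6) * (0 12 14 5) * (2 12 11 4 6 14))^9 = (0 4 12 5 11 2 14)(3 6) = ((0 11 4 2 12 14 5)(3 6))^9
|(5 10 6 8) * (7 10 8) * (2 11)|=|(2 11)(5 8)(6 7 10)|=6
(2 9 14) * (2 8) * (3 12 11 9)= (2 3 12 11 9 14 8)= [0, 1, 3, 12, 4, 5, 6, 7, 2, 14, 10, 9, 11, 13, 8]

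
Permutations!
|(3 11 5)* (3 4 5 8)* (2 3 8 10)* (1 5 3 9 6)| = |(1 5 4 3 11 10 2 9 6)| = 9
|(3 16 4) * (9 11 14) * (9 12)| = |(3 16 4)(9 11 14 12)| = 12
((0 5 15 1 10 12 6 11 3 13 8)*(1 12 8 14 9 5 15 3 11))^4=(0 1 15 10 12 8 6)(3 5 9 14 13)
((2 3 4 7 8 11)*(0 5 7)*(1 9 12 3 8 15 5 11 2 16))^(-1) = ((0 11 16 1 9 12 3 4)(2 8)(5 7 15))^(-1) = (0 4 3 12 9 1 16 11)(2 8)(5 15 7)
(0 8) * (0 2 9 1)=(0 8 2 9 1)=[8, 0, 9, 3, 4, 5, 6, 7, 2, 1]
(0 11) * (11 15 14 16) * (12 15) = (0 12 15 14 16 11) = [12, 1, 2, 3, 4, 5, 6, 7, 8, 9, 10, 0, 15, 13, 16, 14, 11]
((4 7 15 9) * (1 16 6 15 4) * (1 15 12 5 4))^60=(1 5 16 4 6 7 12)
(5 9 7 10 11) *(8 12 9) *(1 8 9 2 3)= (1 8 12 2 3)(5 9 7 10 11)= [0, 8, 3, 1, 4, 9, 6, 10, 12, 7, 11, 5, 2]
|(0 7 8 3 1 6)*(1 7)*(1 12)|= 12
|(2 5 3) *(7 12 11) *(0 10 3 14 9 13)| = |(0 10 3 2 5 14 9 13)(7 12 11)| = 24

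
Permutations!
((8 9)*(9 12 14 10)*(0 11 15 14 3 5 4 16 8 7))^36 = (16)(0 11 15 14 10 9 7)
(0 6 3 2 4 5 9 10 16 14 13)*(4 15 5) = (0 6 3 2 15 5 9 10 16 14 13) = [6, 1, 15, 2, 4, 9, 3, 7, 8, 10, 16, 11, 12, 0, 13, 5, 14]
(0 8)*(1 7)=(0 8)(1 7)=[8, 7, 2, 3, 4, 5, 6, 1, 0]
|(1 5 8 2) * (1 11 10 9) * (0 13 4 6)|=|(0 13 4 6)(1 5 8 2 11 10 9)|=28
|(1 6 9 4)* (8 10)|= |(1 6 9 4)(8 10)|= 4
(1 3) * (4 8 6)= (1 3)(4 8 6)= [0, 3, 2, 1, 8, 5, 4, 7, 6]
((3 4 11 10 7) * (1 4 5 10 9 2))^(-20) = ((1 4 11 9 2)(3 5 10 7))^(-20) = (11)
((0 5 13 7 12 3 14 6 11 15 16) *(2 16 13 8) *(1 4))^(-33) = ((0 5 8 2 16)(1 4)(3 14 6 11 15 13 7 12))^(-33) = (0 8 16 5 2)(1 4)(3 12 7 13 15 11 6 14)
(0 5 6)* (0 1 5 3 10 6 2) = (0 3 10 6 1 5 2) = [3, 5, 0, 10, 4, 2, 1, 7, 8, 9, 6]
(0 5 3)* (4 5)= (0 4 5 3)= [4, 1, 2, 0, 5, 3]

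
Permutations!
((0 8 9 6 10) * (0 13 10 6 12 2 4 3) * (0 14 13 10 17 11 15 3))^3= (0 12)(2 8)(3 17)(4 9)(11 14)(13 15)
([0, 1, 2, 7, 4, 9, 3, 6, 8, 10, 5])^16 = (3 7 6)(5 9 10)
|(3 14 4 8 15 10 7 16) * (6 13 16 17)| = |(3 14 4 8 15 10 7 17 6 13 16)| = 11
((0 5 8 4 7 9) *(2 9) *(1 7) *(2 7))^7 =((0 5 8 4 1 2 9))^7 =(9)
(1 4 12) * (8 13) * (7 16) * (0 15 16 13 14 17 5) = (0 15 16 7 13 8 14 17 5)(1 4 12) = [15, 4, 2, 3, 12, 0, 6, 13, 14, 9, 10, 11, 1, 8, 17, 16, 7, 5]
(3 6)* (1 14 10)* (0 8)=(0 8)(1 14 10)(3 6)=[8, 14, 2, 6, 4, 5, 3, 7, 0, 9, 1, 11, 12, 13, 10]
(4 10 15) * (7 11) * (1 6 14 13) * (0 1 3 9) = (0 1 6 14 13 3 9)(4 10 15)(7 11) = [1, 6, 2, 9, 10, 5, 14, 11, 8, 0, 15, 7, 12, 3, 13, 4]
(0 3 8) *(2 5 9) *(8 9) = (0 3 9 2 5 8) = [3, 1, 5, 9, 4, 8, 6, 7, 0, 2]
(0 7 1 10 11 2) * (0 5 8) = (0 7 1 10 11 2 5 8) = [7, 10, 5, 3, 4, 8, 6, 1, 0, 9, 11, 2]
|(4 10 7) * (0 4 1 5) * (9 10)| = |(0 4 9 10 7 1 5)| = 7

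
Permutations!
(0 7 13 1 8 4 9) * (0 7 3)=(0 3)(1 8 4 9 7 13)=[3, 8, 2, 0, 9, 5, 6, 13, 4, 7, 10, 11, 12, 1]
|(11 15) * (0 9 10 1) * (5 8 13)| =12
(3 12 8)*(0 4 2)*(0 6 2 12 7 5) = (0 4 12 8 3 7 5)(2 6) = [4, 1, 6, 7, 12, 0, 2, 5, 3, 9, 10, 11, 8]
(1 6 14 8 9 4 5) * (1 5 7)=[0, 6, 2, 3, 7, 5, 14, 1, 9, 4, 10, 11, 12, 13, 8]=(1 6 14 8 9 4 7)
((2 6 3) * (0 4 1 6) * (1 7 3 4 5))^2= ((0 5 1 6 4 7 3 2))^2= (0 1 4 3)(2 5 6 7)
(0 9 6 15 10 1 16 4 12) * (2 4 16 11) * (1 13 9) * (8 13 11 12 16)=[1, 12, 4, 3, 16, 5, 15, 7, 13, 6, 11, 2, 0, 9, 14, 10, 8]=(0 1 12)(2 4 16 8 13 9 6 15 10 11)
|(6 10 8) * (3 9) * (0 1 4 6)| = |(0 1 4 6 10 8)(3 9)| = 6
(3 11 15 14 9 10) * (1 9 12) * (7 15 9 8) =[0, 8, 2, 11, 4, 5, 6, 15, 7, 10, 3, 9, 1, 13, 12, 14] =(1 8 7 15 14 12)(3 11 9 10)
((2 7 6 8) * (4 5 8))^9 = (2 4)(5 7)(6 8)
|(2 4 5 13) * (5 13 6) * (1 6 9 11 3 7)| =|(1 6 5 9 11 3 7)(2 4 13)| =21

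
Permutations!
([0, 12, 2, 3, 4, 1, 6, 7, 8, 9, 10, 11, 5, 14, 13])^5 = [0, 5, 2, 3, 4, 12, 6, 7, 8, 9, 10, 11, 1, 14, 13]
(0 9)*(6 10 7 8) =[9, 1, 2, 3, 4, 5, 10, 8, 6, 0, 7] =(0 9)(6 10 7 8)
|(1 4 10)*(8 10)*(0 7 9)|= |(0 7 9)(1 4 8 10)|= 12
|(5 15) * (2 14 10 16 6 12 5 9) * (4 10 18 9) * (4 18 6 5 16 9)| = 11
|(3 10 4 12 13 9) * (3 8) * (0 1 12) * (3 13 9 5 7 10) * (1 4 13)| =4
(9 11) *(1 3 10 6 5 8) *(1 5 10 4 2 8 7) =(1 3 4 2 8 5 7)(6 10)(9 11) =[0, 3, 8, 4, 2, 7, 10, 1, 5, 11, 6, 9]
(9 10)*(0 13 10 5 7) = (0 13 10 9 5 7) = [13, 1, 2, 3, 4, 7, 6, 0, 8, 5, 9, 11, 12, 10]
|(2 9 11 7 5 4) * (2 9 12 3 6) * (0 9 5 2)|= 8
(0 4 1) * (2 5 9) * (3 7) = (0 4 1)(2 5 9)(3 7) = [4, 0, 5, 7, 1, 9, 6, 3, 8, 2]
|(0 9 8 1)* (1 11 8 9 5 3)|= 4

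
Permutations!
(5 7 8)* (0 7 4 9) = (0 7 8 5 4 9) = [7, 1, 2, 3, 9, 4, 6, 8, 5, 0]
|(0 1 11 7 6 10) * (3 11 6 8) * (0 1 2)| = 12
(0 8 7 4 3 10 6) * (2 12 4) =(0 8 7 2 12 4 3 10 6) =[8, 1, 12, 10, 3, 5, 0, 2, 7, 9, 6, 11, 4]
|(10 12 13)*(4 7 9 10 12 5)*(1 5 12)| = 8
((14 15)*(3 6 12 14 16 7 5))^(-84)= (3 15)(5 14)(6 16)(7 12)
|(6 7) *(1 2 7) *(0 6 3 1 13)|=|(0 6 13)(1 2 7 3)|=12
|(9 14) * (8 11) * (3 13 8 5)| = |(3 13 8 11 5)(9 14)| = 10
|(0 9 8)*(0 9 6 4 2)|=|(0 6 4 2)(8 9)|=4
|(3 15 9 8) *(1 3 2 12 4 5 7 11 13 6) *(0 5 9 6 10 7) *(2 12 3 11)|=|(0 5)(1 11 13 10 7 2 3 15 6)(4 9 8 12)|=36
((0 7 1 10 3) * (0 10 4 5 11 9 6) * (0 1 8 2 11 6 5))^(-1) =(0 4 1 6 5 9 11 2 8 7)(3 10)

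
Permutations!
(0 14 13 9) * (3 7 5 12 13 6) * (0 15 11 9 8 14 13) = (0 13 8 14 6 3 7 5 12)(9 15 11) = [13, 1, 2, 7, 4, 12, 3, 5, 14, 15, 10, 9, 0, 8, 6, 11]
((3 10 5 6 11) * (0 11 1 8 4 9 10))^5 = ((0 11 3)(1 8 4 9 10 5 6))^5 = (0 3 11)(1 5 9 8 6 10 4)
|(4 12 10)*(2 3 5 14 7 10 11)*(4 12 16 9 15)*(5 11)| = |(2 3 11)(4 16 9 15)(5 14 7 10 12)| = 60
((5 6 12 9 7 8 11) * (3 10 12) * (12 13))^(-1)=((3 10 13 12 9 7 8 11 5 6))^(-1)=(3 6 5 11 8 7 9 12 13 10)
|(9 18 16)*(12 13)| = |(9 18 16)(12 13)| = 6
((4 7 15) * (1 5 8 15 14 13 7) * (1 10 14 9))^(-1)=(1 9 7 13 14 10 4 15 8 5)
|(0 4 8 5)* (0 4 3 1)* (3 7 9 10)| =6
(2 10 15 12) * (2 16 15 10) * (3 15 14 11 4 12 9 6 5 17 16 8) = (3 15 9 6 5 17 16 14 11 4 12 8) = [0, 1, 2, 15, 12, 17, 5, 7, 3, 6, 10, 4, 8, 13, 11, 9, 14, 16]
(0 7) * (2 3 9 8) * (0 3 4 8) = (0 7 3 9)(2 4 8) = [7, 1, 4, 9, 8, 5, 6, 3, 2, 0]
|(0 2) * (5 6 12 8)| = |(0 2)(5 6 12 8)| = 4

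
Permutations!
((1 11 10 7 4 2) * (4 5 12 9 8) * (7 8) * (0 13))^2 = ((0 13)(1 11 10 8 4 2)(5 12 9 7))^2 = (13)(1 10 4)(2 11 8)(5 9)(7 12)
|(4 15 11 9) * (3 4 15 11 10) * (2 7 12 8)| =12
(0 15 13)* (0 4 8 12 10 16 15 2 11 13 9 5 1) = (0 2 11 13 4 8 12 10 16 15 9 5 1) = [2, 0, 11, 3, 8, 1, 6, 7, 12, 5, 16, 13, 10, 4, 14, 9, 15]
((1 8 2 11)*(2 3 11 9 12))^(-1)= ((1 8 3 11)(2 9 12))^(-1)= (1 11 3 8)(2 12 9)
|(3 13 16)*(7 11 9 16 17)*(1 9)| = 8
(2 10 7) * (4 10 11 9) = (2 11 9 4 10 7) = [0, 1, 11, 3, 10, 5, 6, 2, 8, 4, 7, 9]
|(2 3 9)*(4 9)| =|(2 3 4 9)| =4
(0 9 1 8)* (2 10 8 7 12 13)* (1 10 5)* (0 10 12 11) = [9, 7, 5, 3, 4, 1, 6, 11, 10, 12, 8, 0, 13, 2] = (0 9 12 13 2 5 1 7 11)(8 10)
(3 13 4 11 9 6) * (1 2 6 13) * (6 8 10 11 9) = (1 2 8 10 11 6 3)(4 9 13) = [0, 2, 8, 1, 9, 5, 3, 7, 10, 13, 11, 6, 12, 4]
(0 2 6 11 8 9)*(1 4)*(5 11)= (0 2 6 5 11 8 9)(1 4)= [2, 4, 6, 3, 1, 11, 5, 7, 9, 0, 10, 8]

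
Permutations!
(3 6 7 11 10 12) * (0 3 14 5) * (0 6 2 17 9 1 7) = (0 3 2 17 9 1 7 11 10 12 14 5 6) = [3, 7, 17, 2, 4, 6, 0, 11, 8, 1, 12, 10, 14, 13, 5, 15, 16, 9]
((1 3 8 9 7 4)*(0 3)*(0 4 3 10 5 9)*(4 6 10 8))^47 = ((0 8)(1 6 10 5 9 7 3 4))^47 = (0 8)(1 4 3 7 9 5 10 6)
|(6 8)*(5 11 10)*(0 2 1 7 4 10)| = 8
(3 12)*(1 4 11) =[0, 4, 2, 12, 11, 5, 6, 7, 8, 9, 10, 1, 3] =(1 4 11)(3 12)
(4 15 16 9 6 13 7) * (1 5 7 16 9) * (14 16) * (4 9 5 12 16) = (1 12 16)(4 15 5 7 9 6 13 14) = [0, 12, 2, 3, 15, 7, 13, 9, 8, 6, 10, 11, 16, 14, 4, 5, 1]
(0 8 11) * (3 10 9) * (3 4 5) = (0 8 11)(3 10 9 4 5) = [8, 1, 2, 10, 5, 3, 6, 7, 11, 4, 9, 0]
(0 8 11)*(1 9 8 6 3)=(0 6 3 1 9 8 11)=[6, 9, 2, 1, 4, 5, 3, 7, 11, 8, 10, 0]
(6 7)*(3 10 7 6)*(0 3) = [3, 1, 2, 10, 4, 5, 6, 0, 8, 9, 7] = (0 3 10 7)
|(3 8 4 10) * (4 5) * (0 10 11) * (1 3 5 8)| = 10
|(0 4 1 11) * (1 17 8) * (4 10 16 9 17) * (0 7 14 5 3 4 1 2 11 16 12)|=12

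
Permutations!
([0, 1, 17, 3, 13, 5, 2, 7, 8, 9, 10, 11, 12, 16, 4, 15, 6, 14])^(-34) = [0, 1, 17, 3, 13, 5, 2, 7, 8, 9, 10, 11, 12, 16, 4, 15, 6, 14]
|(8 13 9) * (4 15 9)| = 5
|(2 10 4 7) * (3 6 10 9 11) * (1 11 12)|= 10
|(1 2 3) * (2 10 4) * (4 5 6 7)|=8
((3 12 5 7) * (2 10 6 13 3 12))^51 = ((2 10 6 13 3)(5 7 12))^51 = (2 10 6 13 3)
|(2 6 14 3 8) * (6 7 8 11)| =|(2 7 8)(3 11 6 14)| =12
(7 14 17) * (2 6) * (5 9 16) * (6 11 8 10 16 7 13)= (2 11 8 10 16 5 9 7 14 17 13 6)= [0, 1, 11, 3, 4, 9, 2, 14, 10, 7, 16, 8, 12, 6, 17, 15, 5, 13]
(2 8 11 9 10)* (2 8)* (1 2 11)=[0, 2, 11, 3, 4, 5, 6, 7, 1, 10, 8, 9]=(1 2 11 9 10 8)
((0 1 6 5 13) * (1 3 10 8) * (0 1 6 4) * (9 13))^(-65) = (0 5)(1 8)(3 9)(4 6)(10 13)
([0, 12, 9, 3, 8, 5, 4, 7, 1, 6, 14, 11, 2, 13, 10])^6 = (14)(1 8 4 6 9 2 12)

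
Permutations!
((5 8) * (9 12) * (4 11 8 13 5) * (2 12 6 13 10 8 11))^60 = (2 10 6)(4 5 9)(8 13 12)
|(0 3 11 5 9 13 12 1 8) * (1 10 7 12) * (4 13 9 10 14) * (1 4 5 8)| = |(0 3 11 8)(4 13)(5 10 7 12 14)| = 20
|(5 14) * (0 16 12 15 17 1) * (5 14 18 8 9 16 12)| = 5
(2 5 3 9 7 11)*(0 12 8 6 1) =(0 12 8 6 1)(2 5 3 9 7 11) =[12, 0, 5, 9, 4, 3, 1, 11, 6, 7, 10, 2, 8]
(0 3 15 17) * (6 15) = (0 3 6 15 17) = [3, 1, 2, 6, 4, 5, 15, 7, 8, 9, 10, 11, 12, 13, 14, 17, 16, 0]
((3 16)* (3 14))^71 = (3 14 16)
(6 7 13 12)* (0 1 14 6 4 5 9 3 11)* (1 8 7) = (0 8 7 13 12 4 5 9 3 11)(1 14 6) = [8, 14, 2, 11, 5, 9, 1, 13, 7, 3, 10, 0, 4, 12, 6]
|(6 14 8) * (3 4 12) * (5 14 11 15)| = |(3 4 12)(5 14 8 6 11 15)| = 6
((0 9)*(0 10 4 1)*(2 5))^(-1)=(0 1 4 10 9)(2 5)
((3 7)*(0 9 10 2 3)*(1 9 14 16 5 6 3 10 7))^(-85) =(0 3 14 1 16 9 5 7 6)(2 10)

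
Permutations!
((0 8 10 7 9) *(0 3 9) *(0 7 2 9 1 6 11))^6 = ((0 8 10 2 9 3 1 6 11))^6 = (0 1 2)(3 10 11)(6 9 8)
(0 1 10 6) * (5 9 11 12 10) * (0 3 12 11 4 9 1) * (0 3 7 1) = [3, 5, 2, 12, 9, 0, 7, 1, 8, 4, 6, 11, 10] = (0 3 12 10 6 7 1 5)(4 9)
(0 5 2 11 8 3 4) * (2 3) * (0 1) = (0 5 3 4 1)(2 11 8) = [5, 0, 11, 4, 1, 3, 6, 7, 2, 9, 10, 8]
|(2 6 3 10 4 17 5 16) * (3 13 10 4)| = 9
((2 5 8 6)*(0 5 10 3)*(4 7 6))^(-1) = (0 3 10 2 6 7 4 8 5)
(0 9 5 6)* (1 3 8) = (0 9 5 6)(1 3 8) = [9, 3, 2, 8, 4, 6, 0, 7, 1, 5]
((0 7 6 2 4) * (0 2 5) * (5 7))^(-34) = (7) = ((0 5)(2 4)(6 7))^(-34)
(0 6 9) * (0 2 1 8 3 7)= (0 6 9 2 1 8 3 7)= [6, 8, 1, 7, 4, 5, 9, 0, 3, 2]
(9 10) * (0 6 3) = (0 6 3)(9 10) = [6, 1, 2, 0, 4, 5, 3, 7, 8, 10, 9]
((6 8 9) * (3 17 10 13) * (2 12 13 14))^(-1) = ((2 12 13 3 17 10 14)(6 8 9))^(-1) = (2 14 10 17 3 13 12)(6 9 8)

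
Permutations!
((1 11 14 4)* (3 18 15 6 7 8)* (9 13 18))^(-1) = (1 4 14 11)(3 8 7 6 15 18 13 9)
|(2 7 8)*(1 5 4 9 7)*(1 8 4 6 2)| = 15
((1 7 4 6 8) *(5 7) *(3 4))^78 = (1 5 7 3 4 6 8) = ((1 5 7 3 4 6 8))^78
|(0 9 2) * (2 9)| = 2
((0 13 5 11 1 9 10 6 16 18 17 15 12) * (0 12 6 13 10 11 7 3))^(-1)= ((0 10 13 5 7 3)(1 9 11)(6 16 18 17 15))^(-1)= (0 3 7 5 13 10)(1 11 9)(6 15 17 18 16)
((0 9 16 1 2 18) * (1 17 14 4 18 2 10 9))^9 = (18)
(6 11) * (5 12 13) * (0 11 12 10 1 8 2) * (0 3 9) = (0 11 6 12 13 5 10 1 8 2 3 9) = [11, 8, 3, 9, 4, 10, 12, 7, 2, 0, 1, 6, 13, 5]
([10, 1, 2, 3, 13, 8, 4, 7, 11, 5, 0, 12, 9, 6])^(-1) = (0 10)(4 6 13)(5 9 12 11 8)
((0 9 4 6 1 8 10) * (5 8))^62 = ((0 9 4 6 1 5 8 10))^62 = (0 8 1 4)(5 6 9 10)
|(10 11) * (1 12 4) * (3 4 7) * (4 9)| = 6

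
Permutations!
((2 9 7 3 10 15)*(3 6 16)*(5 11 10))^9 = (2 15 10 11 5 3 16 6 7 9)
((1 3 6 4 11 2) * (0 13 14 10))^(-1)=((0 13 14 10)(1 3 6 4 11 2))^(-1)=(0 10 14 13)(1 2 11 4 6 3)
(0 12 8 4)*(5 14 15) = (0 12 8 4)(5 14 15) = [12, 1, 2, 3, 0, 14, 6, 7, 4, 9, 10, 11, 8, 13, 15, 5]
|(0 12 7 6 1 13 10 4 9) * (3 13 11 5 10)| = |(0 12 7 6 1 11 5 10 4 9)(3 13)| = 10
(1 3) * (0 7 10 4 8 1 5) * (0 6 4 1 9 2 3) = [7, 0, 3, 5, 8, 6, 4, 10, 9, 2, 1] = (0 7 10 1)(2 3 5 6 4 8 9)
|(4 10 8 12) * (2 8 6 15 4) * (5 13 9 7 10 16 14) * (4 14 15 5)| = |(2 8 12)(4 16 15 14)(5 13 9 7 10 6)| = 12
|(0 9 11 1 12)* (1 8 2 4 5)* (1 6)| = 10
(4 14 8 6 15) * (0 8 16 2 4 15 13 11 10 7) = (0 8 6 13 11 10 7)(2 4 14 16) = [8, 1, 4, 3, 14, 5, 13, 0, 6, 9, 7, 10, 12, 11, 16, 15, 2]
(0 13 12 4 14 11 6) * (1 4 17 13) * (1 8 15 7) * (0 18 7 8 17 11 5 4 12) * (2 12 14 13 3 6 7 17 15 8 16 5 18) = [15, 14, 12, 6, 13, 4, 2, 1, 8, 9, 10, 7, 11, 0, 18, 16, 5, 3, 17] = (0 15 16 5 4 13)(1 14 18 17 3 6 2 12 11 7)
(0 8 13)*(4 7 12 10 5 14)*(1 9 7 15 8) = [1, 9, 2, 3, 15, 14, 6, 12, 13, 7, 5, 11, 10, 0, 4, 8] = (0 1 9 7 12 10 5 14 4 15 8 13)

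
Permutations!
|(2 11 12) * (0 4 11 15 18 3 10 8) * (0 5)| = 11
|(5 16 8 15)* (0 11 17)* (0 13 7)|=20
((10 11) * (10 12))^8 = ((10 11 12))^8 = (10 12 11)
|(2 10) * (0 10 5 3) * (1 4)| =|(0 10 2 5 3)(1 4)| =10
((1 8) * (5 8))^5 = (1 8 5)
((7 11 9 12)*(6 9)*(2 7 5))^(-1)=((2 7 11 6 9 12 5))^(-1)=(2 5 12 9 6 11 7)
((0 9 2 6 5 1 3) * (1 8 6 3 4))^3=(0 3 2 9)(1 4)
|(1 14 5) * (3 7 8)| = 3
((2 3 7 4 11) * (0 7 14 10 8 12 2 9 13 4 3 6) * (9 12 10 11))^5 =(0 12 3 6 11 7 2 14)(4 13 9)(8 10)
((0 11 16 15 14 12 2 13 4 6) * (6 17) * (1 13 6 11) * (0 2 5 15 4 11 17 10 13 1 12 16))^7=((17)(0 12 5 15 14 16 4 10 13 11)(2 6))^7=(17)(0 10 14 12 13 16 5 11 4 15)(2 6)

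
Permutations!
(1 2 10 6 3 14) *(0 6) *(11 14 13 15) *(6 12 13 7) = [12, 2, 10, 7, 4, 5, 3, 6, 8, 9, 0, 14, 13, 15, 1, 11] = (0 12 13 15 11 14 1 2 10)(3 7 6)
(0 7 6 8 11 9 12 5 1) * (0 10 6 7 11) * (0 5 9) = (0 11)(1 10 6 8 5)(9 12) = [11, 10, 2, 3, 4, 1, 8, 7, 5, 12, 6, 0, 9]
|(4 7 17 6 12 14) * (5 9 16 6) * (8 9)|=10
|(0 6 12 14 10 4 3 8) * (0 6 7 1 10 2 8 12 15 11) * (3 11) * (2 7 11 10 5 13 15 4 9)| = |(0 11)(1 5 13 15 3 12 14 7)(2 8 6 4 10 9)| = 24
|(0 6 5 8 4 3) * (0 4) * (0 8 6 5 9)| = 4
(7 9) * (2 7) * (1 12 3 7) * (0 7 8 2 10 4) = (0 7 9 10 4)(1 12 3 8 2) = [7, 12, 1, 8, 0, 5, 6, 9, 2, 10, 4, 11, 3]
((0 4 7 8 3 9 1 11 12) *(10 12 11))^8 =(0 12 10 1 9 3 8 7 4)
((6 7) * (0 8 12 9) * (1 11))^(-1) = (0 9 12 8)(1 11)(6 7)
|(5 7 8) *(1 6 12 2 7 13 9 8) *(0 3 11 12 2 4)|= |(0 3 11 12 4)(1 6 2 7)(5 13 9 8)|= 20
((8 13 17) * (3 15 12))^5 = (3 12 15)(8 17 13)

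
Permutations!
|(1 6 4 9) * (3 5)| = |(1 6 4 9)(3 5)| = 4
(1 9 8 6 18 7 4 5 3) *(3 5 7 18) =(18)(1 9 8 6 3)(4 7) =[0, 9, 2, 1, 7, 5, 3, 4, 6, 8, 10, 11, 12, 13, 14, 15, 16, 17, 18]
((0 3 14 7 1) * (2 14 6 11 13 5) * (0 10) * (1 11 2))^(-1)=(0 10 1 5 13 11 7 14 2 6 3)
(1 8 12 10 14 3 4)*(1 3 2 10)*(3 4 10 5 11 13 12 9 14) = [0, 8, 5, 10, 4, 11, 6, 7, 9, 14, 3, 13, 1, 12, 2] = (1 8 9 14 2 5 11 13 12)(3 10)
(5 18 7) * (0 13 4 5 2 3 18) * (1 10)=(0 13 4 5)(1 10)(2 3 18 7)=[13, 10, 3, 18, 5, 0, 6, 2, 8, 9, 1, 11, 12, 4, 14, 15, 16, 17, 7]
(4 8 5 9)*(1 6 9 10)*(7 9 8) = [0, 6, 2, 3, 7, 10, 8, 9, 5, 4, 1] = (1 6 8 5 10)(4 7 9)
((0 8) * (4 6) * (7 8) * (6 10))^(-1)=(0 8 7)(4 6 10)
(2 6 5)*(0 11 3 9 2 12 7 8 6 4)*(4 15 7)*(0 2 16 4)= (0 11 3 9 16 4 2 15 7 8 6 5 12)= [11, 1, 15, 9, 2, 12, 5, 8, 6, 16, 10, 3, 0, 13, 14, 7, 4]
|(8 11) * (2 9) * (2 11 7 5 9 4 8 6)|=|(2 4 8 7 5 9 11 6)|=8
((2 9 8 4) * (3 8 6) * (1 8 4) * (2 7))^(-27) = ((1 8)(2 9 6 3 4 7))^(-27) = (1 8)(2 3)(4 9)(6 7)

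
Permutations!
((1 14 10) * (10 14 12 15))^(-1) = (1 10 15 12)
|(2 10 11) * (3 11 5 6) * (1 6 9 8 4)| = |(1 6 3 11 2 10 5 9 8 4)| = 10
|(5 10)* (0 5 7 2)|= |(0 5 10 7 2)|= 5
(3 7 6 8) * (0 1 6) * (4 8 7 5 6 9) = (0 1 9 4 8 3 5 6 7) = [1, 9, 2, 5, 8, 6, 7, 0, 3, 4]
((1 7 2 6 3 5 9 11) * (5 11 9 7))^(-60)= (1 2 11 7 3 5 6)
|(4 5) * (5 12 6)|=|(4 12 6 5)|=4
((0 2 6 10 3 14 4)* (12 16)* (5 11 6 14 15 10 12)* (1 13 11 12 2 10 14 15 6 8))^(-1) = (0 4 14 15 2 6 3 10)(1 8 11 13)(5 16 12)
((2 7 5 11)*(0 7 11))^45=(2 11)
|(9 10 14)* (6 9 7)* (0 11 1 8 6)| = 9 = |(0 11 1 8 6 9 10 14 7)|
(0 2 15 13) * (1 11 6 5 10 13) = (0 2 15 1 11 6 5 10 13) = [2, 11, 15, 3, 4, 10, 5, 7, 8, 9, 13, 6, 12, 0, 14, 1]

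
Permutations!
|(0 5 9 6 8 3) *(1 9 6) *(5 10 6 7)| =10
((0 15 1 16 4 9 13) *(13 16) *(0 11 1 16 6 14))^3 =(0 4 14 16 6 15 9) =((0 15 16 4 9 6 14)(1 13 11))^3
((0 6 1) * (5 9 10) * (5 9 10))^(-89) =(0 6 1)(5 10 9)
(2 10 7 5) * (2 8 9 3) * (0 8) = [8, 1, 10, 2, 4, 0, 6, 5, 9, 3, 7] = (0 8 9 3 2 10 7 5)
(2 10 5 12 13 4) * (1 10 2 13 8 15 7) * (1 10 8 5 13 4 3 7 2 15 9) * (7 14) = (1 8 9)(2 15)(3 14 7 10 13)(5 12) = [0, 8, 15, 14, 4, 12, 6, 10, 9, 1, 13, 11, 5, 3, 7, 2]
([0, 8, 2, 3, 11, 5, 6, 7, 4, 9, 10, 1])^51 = (1 11 4 8)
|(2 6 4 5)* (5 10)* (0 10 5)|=4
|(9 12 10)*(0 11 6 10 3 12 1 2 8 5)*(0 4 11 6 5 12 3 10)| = |(0 6)(1 2 8 12 10 9)(4 11 5)| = 6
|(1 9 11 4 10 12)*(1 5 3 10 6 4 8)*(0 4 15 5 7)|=36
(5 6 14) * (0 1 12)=(0 1 12)(5 6 14)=[1, 12, 2, 3, 4, 6, 14, 7, 8, 9, 10, 11, 0, 13, 5]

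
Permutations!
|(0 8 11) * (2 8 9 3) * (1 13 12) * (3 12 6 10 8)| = 18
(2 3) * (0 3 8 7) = (0 3 2 8 7) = [3, 1, 8, 2, 4, 5, 6, 0, 7]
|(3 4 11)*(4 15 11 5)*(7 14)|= 6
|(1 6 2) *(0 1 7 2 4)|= |(0 1 6 4)(2 7)|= 4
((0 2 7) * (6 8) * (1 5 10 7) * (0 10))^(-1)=((0 2 1 5)(6 8)(7 10))^(-1)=(0 5 1 2)(6 8)(7 10)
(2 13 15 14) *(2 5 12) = (2 13 15 14 5 12) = [0, 1, 13, 3, 4, 12, 6, 7, 8, 9, 10, 11, 2, 15, 5, 14]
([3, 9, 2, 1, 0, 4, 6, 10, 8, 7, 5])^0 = (10)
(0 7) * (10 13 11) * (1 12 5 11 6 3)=(0 7)(1 12 5 11 10 13 6 3)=[7, 12, 2, 1, 4, 11, 3, 0, 8, 9, 13, 10, 5, 6]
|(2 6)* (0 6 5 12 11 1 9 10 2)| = 14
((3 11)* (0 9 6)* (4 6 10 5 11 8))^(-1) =(0 6 4 8 3 11 5 10 9)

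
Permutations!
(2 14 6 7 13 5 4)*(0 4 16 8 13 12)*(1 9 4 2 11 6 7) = (0 2 14 7 12)(1 9 4 11 6)(5 16 8 13) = [2, 9, 14, 3, 11, 16, 1, 12, 13, 4, 10, 6, 0, 5, 7, 15, 8]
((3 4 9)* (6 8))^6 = ((3 4 9)(6 8))^6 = (9)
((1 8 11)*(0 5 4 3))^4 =(1 8 11)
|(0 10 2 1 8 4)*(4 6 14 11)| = 9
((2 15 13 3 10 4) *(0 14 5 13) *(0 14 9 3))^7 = (0 14 4 9 5 2 3 13 15 10)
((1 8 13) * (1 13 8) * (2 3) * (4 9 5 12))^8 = (13)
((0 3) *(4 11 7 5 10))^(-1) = (0 3)(4 10 5 7 11)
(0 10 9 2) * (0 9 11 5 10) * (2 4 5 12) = (2 9 4 5 10 11 12) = [0, 1, 9, 3, 5, 10, 6, 7, 8, 4, 11, 12, 2]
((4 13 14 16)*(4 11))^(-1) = (4 11 16 14 13)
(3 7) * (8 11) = [0, 1, 2, 7, 4, 5, 6, 3, 11, 9, 10, 8] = (3 7)(8 11)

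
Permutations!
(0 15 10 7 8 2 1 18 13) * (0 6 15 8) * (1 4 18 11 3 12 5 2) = (0 8 1 11 3 12 5 2 4 18 13 6 15 10 7) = [8, 11, 4, 12, 18, 2, 15, 0, 1, 9, 7, 3, 5, 6, 14, 10, 16, 17, 13]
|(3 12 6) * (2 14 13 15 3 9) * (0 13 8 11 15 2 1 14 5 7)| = 45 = |(0 13 2 5 7)(1 14 8 11 15 3 12 6 9)|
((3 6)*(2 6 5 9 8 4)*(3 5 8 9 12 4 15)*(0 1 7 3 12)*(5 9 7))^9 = ((0 1 5)(2 6 9 7 3 8 15 12 4))^9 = (15)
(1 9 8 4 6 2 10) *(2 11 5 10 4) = (1 9 8 2 4 6 11 5 10) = [0, 9, 4, 3, 6, 10, 11, 7, 2, 8, 1, 5]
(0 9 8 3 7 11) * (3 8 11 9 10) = (0 10 3 7 9 11) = [10, 1, 2, 7, 4, 5, 6, 9, 8, 11, 3, 0]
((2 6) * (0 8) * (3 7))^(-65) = ((0 8)(2 6)(3 7))^(-65) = (0 8)(2 6)(3 7)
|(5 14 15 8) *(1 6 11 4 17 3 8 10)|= |(1 6 11 4 17 3 8 5 14 15 10)|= 11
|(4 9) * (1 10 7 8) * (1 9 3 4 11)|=|(1 10 7 8 9 11)(3 4)|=6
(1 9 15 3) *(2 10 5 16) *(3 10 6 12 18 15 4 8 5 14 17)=[0, 9, 6, 1, 8, 16, 12, 7, 5, 4, 14, 11, 18, 13, 17, 10, 2, 3, 15]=(1 9 4 8 5 16 2 6 12 18 15 10 14 17 3)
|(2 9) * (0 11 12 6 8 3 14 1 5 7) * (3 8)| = |(0 11 12 6 3 14 1 5 7)(2 9)| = 18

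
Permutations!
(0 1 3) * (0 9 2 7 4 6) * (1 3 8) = (0 3 9 2 7 4 6)(1 8) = [3, 8, 7, 9, 6, 5, 0, 4, 1, 2]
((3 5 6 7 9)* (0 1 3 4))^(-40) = ((0 1 3 5 6 7 9 4))^(-40) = (9)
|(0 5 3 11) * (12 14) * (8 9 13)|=12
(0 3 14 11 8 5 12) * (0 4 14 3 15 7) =(0 15 7)(4 14 11 8 5 12) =[15, 1, 2, 3, 14, 12, 6, 0, 5, 9, 10, 8, 4, 13, 11, 7]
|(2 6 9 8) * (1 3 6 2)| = 5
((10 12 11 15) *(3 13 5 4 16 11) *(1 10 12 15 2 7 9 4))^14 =(2 9 16)(4 11 7)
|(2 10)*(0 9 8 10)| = |(0 9 8 10 2)| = 5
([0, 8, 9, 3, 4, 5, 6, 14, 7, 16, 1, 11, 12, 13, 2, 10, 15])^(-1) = (1 10 15 16 9 2 14 7 8)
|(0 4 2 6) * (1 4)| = |(0 1 4 2 6)| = 5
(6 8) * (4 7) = [0, 1, 2, 3, 7, 5, 8, 4, 6] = (4 7)(6 8)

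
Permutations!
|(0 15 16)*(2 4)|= 6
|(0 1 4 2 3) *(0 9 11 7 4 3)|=|(0 1 3 9 11 7 4 2)|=8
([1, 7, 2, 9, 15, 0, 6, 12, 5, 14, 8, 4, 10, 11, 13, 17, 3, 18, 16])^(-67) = (0 12 5 7 8 1 10)(3 13 15 16 14 4 18 9 11 17)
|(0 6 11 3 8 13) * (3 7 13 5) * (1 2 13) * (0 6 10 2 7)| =6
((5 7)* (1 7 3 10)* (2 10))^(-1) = (1 10 2 3 5 7)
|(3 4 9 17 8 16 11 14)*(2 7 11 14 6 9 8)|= 30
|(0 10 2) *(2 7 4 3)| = |(0 10 7 4 3 2)| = 6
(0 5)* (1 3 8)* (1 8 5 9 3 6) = [9, 6, 2, 5, 4, 0, 1, 7, 8, 3] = (0 9 3 5)(1 6)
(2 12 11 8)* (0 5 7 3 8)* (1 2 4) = (0 5 7 3 8 4 1 2 12 11) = [5, 2, 12, 8, 1, 7, 6, 3, 4, 9, 10, 0, 11]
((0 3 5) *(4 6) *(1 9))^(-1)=((0 3 5)(1 9)(4 6))^(-1)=(0 5 3)(1 9)(4 6)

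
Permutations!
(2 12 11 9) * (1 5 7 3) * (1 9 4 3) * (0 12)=(0 12 11 4 3 9 2)(1 5 7)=[12, 5, 0, 9, 3, 7, 6, 1, 8, 2, 10, 4, 11]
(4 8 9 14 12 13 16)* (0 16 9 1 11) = (0 16 4 8 1 11)(9 14 12 13) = [16, 11, 2, 3, 8, 5, 6, 7, 1, 14, 10, 0, 13, 9, 12, 15, 4]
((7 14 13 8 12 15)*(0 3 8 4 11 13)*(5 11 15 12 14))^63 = (0 14 8 3)(4 5)(7 13)(11 15) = ((0 3 8 14)(4 15 7 5 11 13))^63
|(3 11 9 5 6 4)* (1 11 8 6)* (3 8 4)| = 4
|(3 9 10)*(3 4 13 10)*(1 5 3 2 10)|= |(1 5 3 9 2 10 4 13)|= 8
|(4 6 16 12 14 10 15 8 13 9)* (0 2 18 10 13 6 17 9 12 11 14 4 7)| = 16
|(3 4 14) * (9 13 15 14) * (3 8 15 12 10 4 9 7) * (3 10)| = 12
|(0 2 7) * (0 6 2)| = |(2 7 6)| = 3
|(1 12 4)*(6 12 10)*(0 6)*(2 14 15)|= |(0 6 12 4 1 10)(2 14 15)|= 6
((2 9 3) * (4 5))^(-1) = ((2 9 3)(4 5))^(-1) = (2 3 9)(4 5)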